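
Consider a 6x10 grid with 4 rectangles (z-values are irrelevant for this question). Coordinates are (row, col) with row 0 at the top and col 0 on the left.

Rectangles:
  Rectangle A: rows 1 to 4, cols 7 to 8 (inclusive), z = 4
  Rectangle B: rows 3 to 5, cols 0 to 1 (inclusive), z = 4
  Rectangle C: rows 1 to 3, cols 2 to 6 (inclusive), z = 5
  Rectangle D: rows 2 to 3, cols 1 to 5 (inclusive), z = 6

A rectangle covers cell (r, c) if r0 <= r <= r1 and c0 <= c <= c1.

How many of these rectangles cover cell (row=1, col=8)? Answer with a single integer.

Check cell (1,8):
  A: rows 1-4 cols 7-8 -> covers
  B: rows 3-5 cols 0-1 -> outside (row miss)
  C: rows 1-3 cols 2-6 -> outside (col miss)
  D: rows 2-3 cols 1-5 -> outside (row miss)
Count covering = 1

Answer: 1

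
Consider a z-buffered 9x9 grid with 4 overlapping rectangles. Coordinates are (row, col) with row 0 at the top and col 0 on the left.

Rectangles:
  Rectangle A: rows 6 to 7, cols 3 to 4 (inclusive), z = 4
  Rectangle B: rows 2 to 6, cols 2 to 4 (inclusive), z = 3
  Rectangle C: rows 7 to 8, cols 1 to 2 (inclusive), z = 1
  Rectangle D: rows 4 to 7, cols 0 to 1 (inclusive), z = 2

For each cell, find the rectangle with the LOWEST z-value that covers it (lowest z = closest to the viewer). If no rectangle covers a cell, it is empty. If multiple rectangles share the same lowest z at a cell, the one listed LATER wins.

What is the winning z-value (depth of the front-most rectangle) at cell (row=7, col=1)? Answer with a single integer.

Answer: 1

Derivation:
Check cell (7,1):
  A: rows 6-7 cols 3-4 -> outside (col miss)
  B: rows 2-6 cols 2-4 -> outside (row miss)
  C: rows 7-8 cols 1-2 z=1 -> covers; best now C (z=1)
  D: rows 4-7 cols 0-1 z=2 -> covers; best now C (z=1)
Winner: C at z=1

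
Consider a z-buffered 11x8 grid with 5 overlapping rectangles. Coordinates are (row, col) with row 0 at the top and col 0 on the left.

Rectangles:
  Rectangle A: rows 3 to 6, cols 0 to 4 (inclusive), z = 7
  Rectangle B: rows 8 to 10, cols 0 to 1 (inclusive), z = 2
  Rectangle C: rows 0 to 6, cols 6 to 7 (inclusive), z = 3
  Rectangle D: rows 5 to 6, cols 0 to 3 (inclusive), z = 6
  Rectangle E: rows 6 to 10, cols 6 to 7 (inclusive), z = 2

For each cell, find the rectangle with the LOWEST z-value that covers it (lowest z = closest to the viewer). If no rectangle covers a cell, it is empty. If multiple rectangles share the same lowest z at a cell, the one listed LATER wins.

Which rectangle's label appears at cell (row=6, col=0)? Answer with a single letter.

Check cell (6,0):
  A: rows 3-6 cols 0-4 z=7 -> covers; best now A (z=7)
  B: rows 8-10 cols 0-1 -> outside (row miss)
  C: rows 0-6 cols 6-7 -> outside (col miss)
  D: rows 5-6 cols 0-3 z=6 -> covers; best now D (z=6)
  E: rows 6-10 cols 6-7 -> outside (col miss)
Winner: D at z=6

Answer: D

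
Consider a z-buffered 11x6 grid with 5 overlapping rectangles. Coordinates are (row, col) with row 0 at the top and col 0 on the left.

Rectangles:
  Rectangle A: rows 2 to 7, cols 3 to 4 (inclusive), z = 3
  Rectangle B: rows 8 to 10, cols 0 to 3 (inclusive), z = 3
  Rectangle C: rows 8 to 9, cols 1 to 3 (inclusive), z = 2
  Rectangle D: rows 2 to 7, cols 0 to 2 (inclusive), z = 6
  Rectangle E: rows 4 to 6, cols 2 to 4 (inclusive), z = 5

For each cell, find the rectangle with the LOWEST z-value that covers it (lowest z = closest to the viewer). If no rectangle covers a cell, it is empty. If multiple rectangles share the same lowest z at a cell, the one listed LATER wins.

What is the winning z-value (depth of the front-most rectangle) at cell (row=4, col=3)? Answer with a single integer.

Check cell (4,3):
  A: rows 2-7 cols 3-4 z=3 -> covers; best now A (z=3)
  B: rows 8-10 cols 0-3 -> outside (row miss)
  C: rows 8-9 cols 1-3 -> outside (row miss)
  D: rows 2-7 cols 0-2 -> outside (col miss)
  E: rows 4-6 cols 2-4 z=5 -> covers; best now A (z=3)
Winner: A at z=3

Answer: 3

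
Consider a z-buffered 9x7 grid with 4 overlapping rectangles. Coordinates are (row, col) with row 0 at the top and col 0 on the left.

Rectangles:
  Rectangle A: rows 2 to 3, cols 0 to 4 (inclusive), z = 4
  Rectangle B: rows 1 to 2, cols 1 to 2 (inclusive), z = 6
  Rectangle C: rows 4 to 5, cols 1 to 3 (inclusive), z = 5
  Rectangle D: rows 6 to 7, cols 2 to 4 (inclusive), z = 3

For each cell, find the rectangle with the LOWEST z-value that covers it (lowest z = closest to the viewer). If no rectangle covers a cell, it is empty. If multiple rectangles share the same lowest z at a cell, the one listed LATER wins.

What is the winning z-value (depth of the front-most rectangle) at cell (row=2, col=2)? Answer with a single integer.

Answer: 4

Derivation:
Check cell (2,2):
  A: rows 2-3 cols 0-4 z=4 -> covers; best now A (z=4)
  B: rows 1-2 cols 1-2 z=6 -> covers; best now A (z=4)
  C: rows 4-5 cols 1-3 -> outside (row miss)
  D: rows 6-7 cols 2-4 -> outside (row miss)
Winner: A at z=4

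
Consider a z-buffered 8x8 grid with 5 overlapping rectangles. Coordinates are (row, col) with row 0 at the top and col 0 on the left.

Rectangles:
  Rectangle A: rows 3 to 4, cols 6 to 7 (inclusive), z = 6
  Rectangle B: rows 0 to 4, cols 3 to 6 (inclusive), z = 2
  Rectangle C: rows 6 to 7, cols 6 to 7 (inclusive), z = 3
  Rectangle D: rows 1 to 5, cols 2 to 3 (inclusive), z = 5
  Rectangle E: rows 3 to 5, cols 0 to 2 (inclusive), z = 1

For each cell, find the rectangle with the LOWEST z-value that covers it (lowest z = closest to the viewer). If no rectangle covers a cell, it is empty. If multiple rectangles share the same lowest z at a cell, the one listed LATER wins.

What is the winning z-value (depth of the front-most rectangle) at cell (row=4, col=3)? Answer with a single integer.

Check cell (4,3):
  A: rows 3-4 cols 6-7 -> outside (col miss)
  B: rows 0-4 cols 3-6 z=2 -> covers; best now B (z=2)
  C: rows 6-7 cols 6-7 -> outside (row miss)
  D: rows 1-5 cols 2-3 z=5 -> covers; best now B (z=2)
  E: rows 3-5 cols 0-2 -> outside (col miss)
Winner: B at z=2

Answer: 2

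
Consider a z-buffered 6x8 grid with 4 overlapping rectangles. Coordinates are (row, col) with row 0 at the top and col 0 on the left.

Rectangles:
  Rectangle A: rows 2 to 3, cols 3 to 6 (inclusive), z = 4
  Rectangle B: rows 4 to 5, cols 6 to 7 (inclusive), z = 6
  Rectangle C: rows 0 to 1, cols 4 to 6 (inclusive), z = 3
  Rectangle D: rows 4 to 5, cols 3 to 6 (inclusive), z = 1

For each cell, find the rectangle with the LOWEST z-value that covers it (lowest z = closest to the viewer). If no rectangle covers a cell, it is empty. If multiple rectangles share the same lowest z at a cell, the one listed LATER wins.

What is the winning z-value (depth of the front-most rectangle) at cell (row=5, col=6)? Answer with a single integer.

Answer: 1

Derivation:
Check cell (5,6):
  A: rows 2-3 cols 3-6 -> outside (row miss)
  B: rows 4-5 cols 6-7 z=6 -> covers; best now B (z=6)
  C: rows 0-1 cols 4-6 -> outside (row miss)
  D: rows 4-5 cols 3-6 z=1 -> covers; best now D (z=1)
Winner: D at z=1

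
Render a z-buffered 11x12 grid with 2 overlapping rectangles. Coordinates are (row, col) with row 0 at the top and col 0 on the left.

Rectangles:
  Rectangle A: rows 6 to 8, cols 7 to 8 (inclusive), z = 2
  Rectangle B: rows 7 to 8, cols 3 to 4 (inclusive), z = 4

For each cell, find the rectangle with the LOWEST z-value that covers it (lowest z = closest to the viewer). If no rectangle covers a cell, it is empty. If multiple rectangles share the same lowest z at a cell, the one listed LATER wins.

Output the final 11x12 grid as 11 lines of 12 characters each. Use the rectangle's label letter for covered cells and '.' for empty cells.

............
............
............
............
............
............
.......AA...
...BB..AA...
...BB..AA...
............
............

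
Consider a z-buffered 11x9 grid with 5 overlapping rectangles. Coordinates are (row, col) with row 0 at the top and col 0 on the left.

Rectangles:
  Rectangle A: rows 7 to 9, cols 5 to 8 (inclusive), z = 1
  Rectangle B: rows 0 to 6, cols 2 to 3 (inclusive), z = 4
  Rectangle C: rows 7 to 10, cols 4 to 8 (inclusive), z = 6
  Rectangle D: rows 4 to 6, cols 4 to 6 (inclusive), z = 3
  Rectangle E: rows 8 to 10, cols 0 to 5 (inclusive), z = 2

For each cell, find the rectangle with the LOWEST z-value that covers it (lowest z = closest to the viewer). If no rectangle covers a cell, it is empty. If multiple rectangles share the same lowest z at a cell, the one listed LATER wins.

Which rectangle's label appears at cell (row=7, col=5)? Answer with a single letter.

Check cell (7,5):
  A: rows 7-9 cols 5-8 z=1 -> covers; best now A (z=1)
  B: rows 0-6 cols 2-3 -> outside (row miss)
  C: rows 7-10 cols 4-8 z=6 -> covers; best now A (z=1)
  D: rows 4-6 cols 4-6 -> outside (row miss)
  E: rows 8-10 cols 0-5 -> outside (row miss)
Winner: A at z=1

Answer: A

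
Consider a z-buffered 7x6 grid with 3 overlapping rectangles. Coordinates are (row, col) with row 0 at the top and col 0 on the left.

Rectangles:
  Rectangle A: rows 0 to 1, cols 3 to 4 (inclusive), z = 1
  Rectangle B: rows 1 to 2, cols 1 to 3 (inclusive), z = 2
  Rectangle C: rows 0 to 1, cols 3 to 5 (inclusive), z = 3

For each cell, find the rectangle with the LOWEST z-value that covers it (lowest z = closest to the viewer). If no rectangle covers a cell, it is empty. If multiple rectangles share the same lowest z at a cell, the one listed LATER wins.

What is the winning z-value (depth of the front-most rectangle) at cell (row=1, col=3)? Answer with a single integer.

Answer: 1

Derivation:
Check cell (1,3):
  A: rows 0-1 cols 3-4 z=1 -> covers; best now A (z=1)
  B: rows 1-2 cols 1-3 z=2 -> covers; best now A (z=1)
  C: rows 0-1 cols 3-5 z=3 -> covers; best now A (z=1)
Winner: A at z=1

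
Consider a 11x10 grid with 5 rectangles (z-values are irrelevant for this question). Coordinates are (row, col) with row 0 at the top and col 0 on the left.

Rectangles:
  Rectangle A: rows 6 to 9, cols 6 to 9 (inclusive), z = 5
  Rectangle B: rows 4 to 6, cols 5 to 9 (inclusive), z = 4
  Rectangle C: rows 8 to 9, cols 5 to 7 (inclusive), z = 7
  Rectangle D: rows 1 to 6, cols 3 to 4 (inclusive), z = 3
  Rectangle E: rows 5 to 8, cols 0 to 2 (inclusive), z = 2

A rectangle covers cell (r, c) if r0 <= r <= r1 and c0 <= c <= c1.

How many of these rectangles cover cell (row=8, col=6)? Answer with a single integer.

Answer: 2

Derivation:
Check cell (8,6):
  A: rows 6-9 cols 6-9 -> covers
  B: rows 4-6 cols 5-9 -> outside (row miss)
  C: rows 8-9 cols 5-7 -> covers
  D: rows 1-6 cols 3-4 -> outside (row miss)
  E: rows 5-8 cols 0-2 -> outside (col miss)
Count covering = 2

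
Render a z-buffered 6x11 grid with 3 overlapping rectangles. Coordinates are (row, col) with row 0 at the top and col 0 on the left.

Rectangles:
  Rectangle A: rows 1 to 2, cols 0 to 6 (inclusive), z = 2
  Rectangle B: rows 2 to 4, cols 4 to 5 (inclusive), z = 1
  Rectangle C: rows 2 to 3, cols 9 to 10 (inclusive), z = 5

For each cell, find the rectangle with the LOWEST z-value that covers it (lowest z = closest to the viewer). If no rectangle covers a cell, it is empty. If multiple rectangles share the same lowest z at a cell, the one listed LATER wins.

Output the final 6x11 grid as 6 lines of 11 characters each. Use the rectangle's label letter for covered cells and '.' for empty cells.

...........
AAAAAAA....
AAAABBA..CC
....BB...CC
....BB.....
...........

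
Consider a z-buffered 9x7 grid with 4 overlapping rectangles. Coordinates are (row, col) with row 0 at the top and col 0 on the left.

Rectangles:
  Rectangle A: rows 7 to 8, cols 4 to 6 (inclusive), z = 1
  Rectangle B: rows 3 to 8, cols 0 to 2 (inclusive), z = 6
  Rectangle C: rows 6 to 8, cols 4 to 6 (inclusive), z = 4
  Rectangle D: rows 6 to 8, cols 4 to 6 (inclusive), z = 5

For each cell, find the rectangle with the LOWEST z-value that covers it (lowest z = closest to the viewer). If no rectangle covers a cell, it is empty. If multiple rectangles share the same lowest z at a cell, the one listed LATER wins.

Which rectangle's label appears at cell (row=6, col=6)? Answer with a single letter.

Check cell (6,6):
  A: rows 7-8 cols 4-6 -> outside (row miss)
  B: rows 3-8 cols 0-2 -> outside (col miss)
  C: rows 6-8 cols 4-6 z=4 -> covers; best now C (z=4)
  D: rows 6-8 cols 4-6 z=5 -> covers; best now C (z=4)
Winner: C at z=4

Answer: C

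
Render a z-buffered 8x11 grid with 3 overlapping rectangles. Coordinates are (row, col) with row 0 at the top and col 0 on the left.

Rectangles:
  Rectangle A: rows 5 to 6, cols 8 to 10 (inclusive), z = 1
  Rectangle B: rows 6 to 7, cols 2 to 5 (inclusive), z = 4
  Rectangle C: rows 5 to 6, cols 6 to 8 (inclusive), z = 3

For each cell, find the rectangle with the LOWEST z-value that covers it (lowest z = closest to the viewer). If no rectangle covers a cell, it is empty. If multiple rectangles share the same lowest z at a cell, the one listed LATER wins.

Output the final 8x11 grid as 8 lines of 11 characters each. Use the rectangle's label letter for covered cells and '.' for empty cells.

...........
...........
...........
...........
...........
......CCAAA
..BBBBCCAAA
..BBBB.....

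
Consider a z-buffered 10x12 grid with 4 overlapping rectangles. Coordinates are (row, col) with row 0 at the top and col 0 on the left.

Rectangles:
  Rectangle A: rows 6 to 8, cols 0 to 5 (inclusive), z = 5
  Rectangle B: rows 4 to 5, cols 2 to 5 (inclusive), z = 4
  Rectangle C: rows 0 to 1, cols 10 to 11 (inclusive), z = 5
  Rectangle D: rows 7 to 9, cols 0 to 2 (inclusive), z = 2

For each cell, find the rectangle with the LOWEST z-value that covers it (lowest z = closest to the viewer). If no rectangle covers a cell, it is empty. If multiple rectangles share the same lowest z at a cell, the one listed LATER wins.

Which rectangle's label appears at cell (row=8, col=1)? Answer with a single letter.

Check cell (8,1):
  A: rows 6-8 cols 0-5 z=5 -> covers; best now A (z=5)
  B: rows 4-5 cols 2-5 -> outside (row miss)
  C: rows 0-1 cols 10-11 -> outside (row miss)
  D: rows 7-9 cols 0-2 z=2 -> covers; best now D (z=2)
Winner: D at z=2

Answer: D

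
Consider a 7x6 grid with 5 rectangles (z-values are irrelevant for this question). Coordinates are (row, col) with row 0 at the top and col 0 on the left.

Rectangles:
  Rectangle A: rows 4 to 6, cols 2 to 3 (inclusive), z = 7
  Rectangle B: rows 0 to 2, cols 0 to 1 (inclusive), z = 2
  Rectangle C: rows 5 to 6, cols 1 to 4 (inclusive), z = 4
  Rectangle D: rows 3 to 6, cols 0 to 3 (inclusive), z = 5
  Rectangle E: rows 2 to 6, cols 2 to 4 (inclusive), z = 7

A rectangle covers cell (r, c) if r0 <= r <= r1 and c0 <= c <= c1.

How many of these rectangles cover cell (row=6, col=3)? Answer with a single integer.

Check cell (6,3):
  A: rows 4-6 cols 2-3 -> covers
  B: rows 0-2 cols 0-1 -> outside (row miss)
  C: rows 5-6 cols 1-4 -> covers
  D: rows 3-6 cols 0-3 -> covers
  E: rows 2-6 cols 2-4 -> covers
Count covering = 4

Answer: 4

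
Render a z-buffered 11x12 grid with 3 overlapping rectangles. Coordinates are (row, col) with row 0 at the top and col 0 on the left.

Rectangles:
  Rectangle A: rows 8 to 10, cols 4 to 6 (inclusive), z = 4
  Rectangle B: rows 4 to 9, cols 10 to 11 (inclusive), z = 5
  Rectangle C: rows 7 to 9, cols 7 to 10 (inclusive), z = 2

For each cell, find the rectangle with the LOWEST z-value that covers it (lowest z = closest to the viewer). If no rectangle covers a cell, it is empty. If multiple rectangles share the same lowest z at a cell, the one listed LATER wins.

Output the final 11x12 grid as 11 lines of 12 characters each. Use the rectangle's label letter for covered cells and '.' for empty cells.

............
............
............
............
..........BB
..........BB
..........BB
.......CCCCB
....AAACCCCB
....AAACCCCB
....AAA.....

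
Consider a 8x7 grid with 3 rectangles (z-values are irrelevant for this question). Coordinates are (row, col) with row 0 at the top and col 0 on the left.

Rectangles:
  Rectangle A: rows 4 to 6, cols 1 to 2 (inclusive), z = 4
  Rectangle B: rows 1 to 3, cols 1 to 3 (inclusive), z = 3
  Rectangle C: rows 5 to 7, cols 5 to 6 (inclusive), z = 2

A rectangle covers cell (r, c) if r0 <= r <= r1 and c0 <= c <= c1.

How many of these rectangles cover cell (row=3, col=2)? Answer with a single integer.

Check cell (3,2):
  A: rows 4-6 cols 1-2 -> outside (row miss)
  B: rows 1-3 cols 1-3 -> covers
  C: rows 5-7 cols 5-6 -> outside (row miss)
Count covering = 1

Answer: 1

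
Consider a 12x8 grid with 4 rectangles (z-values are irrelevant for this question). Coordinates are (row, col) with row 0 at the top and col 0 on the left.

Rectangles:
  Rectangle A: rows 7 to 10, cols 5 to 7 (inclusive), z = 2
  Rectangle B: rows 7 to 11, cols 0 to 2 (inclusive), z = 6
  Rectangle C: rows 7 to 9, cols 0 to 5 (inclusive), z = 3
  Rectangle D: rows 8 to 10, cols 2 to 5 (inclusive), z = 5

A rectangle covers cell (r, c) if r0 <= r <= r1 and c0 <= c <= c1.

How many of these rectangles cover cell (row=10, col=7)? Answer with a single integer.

Answer: 1

Derivation:
Check cell (10,7):
  A: rows 7-10 cols 5-7 -> covers
  B: rows 7-11 cols 0-2 -> outside (col miss)
  C: rows 7-9 cols 0-5 -> outside (row miss)
  D: rows 8-10 cols 2-5 -> outside (col miss)
Count covering = 1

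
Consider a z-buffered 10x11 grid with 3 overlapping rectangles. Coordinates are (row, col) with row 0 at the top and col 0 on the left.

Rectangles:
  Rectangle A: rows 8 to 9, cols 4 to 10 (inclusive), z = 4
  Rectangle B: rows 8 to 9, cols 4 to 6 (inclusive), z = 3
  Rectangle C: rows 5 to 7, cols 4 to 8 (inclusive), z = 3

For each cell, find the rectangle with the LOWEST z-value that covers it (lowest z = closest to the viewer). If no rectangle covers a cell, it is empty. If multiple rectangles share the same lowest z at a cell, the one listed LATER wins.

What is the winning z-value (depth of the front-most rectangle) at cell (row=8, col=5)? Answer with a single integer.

Check cell (8,5):
  A: rows 8-9 cols 4-10 z=4 -> covers; best now A (z=4)
  B: rows 8-9 cols 4-6 z=3 -> covers; best now B (z=3)
  C: rows 5-7 cols 4-8 -> outside (row miss)
Winner: B at z=3

Answer: 3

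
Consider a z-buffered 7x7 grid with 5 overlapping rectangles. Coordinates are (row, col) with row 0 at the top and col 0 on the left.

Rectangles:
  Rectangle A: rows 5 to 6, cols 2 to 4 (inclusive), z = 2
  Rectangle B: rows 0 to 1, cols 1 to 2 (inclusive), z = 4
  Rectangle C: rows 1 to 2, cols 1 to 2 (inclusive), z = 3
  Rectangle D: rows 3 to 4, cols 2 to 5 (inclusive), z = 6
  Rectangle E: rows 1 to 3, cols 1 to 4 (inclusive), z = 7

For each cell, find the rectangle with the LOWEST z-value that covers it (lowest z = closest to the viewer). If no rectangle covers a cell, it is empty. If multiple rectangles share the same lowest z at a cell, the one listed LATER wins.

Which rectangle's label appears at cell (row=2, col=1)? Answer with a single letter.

Check cell (2,1):
  A: rows 5-6 cols 2-4 -> outside (row miss)
  B: rows 0-1 cols 1-2 -> outside (row miss)
  C: rows 1-2 cols 1-2 z=3 -> covers; best now C (z=3)
  D: rows 3-4 cols 2-5 -> outside (row miss)
  E: rows 1-3 cols 1-4 z=7 -> covers; best now C (z=3)
Winner: C at z=3

Answer: C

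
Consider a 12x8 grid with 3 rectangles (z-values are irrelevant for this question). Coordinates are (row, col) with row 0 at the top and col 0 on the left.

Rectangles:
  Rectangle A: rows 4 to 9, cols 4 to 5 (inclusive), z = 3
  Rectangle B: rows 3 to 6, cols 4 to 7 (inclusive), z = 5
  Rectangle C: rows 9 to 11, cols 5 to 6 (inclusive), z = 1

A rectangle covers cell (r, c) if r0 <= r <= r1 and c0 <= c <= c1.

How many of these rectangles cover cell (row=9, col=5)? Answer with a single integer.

Answer: 2

Derivation:
Check cell (9,5):
  A: rows 4-9 cols 4-5 -> covers
  B: rows 3-6 cols 4-7 -> outside (row miss)
  C: rows 9-11 cols 5-6 -> covers
Count covering = 2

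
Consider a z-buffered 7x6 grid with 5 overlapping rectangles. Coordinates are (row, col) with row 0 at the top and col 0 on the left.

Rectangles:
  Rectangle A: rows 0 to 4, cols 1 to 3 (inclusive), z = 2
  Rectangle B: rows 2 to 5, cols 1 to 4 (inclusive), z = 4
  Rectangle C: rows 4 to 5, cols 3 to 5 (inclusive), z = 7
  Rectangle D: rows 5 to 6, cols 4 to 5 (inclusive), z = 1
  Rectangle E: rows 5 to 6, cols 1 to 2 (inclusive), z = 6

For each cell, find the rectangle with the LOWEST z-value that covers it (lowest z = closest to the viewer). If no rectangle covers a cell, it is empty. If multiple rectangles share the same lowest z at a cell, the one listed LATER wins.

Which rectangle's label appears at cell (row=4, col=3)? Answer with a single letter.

Answer: A

Derivation:
Check cell (4,3):
  A: rows 0-4 cols 1-3 z=2 -> covers; best now A (z=2)
  B: rows 2-5 cols 1-4 z=4 -> covers; best now A (z=2)
  C: rows 4-5 cols 3-5 z=7 -> covers; best now A (z=2)
  D: rows 5-6 cols 4-5 -> outside (row miss)
  E: rows 5-6 cols 1-2 -> outside (row miss)
Winner: A at z=2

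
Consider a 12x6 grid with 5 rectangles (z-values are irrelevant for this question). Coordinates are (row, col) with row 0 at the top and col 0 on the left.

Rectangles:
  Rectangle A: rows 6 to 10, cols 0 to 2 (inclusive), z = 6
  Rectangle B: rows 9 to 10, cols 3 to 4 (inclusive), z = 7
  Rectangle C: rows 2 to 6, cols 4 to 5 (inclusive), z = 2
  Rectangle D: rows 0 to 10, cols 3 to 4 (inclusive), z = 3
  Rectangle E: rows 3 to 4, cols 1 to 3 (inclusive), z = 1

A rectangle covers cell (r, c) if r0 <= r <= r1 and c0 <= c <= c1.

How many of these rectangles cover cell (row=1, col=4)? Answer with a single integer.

Check cell (1,4):
  A: rows 6-10 cols 0-2 -> outside (row miss)
  B: rows 9-10 cols 3-4 -> outside (row miss)
  C: rows 2-6 cols 4-5 -> outside (row miss)
  D: rows 0-10 cols 3-4 -> covers
  E: rows 3-4 cols 1-3 -> outside (row miss)
Count covering = 1

Answer: 1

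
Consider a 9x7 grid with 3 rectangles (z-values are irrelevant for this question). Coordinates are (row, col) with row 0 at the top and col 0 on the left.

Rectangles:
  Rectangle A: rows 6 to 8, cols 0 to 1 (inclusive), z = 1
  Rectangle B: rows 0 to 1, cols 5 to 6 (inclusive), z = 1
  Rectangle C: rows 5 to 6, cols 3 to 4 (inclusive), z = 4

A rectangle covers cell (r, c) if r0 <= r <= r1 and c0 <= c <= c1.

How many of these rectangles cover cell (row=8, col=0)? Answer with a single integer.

Answer: 1

Derivation:
Check cell (8,0):
  A: rows 6-8 cols 0-1 -> covers
  B: rows 0-1 cols 5-6 -> outside (row miss)
  C: rows 5-6 cols 3-4 -> outside (row miss)
Count covering = 1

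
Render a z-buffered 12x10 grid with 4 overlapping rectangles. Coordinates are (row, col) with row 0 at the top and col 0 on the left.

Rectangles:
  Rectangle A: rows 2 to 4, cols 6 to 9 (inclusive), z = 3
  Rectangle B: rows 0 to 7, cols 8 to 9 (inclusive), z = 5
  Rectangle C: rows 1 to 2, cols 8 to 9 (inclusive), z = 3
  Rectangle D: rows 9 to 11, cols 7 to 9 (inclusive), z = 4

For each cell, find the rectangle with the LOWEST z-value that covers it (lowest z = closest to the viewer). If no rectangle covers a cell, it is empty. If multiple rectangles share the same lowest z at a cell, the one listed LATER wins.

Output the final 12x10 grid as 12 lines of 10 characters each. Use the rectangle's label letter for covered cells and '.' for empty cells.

........BB
........CC
......AACC
......AAAA
......AAAA
........BB
........BB
........BB
..........
.......DDD
.......DDD
.......DDD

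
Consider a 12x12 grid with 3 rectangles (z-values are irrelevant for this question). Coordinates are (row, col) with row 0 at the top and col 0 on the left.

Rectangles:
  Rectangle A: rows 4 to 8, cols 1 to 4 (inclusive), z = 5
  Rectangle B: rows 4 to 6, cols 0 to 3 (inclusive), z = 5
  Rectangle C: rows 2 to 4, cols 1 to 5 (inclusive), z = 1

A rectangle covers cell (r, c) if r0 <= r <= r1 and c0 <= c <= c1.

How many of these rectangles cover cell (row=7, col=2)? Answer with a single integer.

Answer: 1

Derivation:
Check cell (7,2):
  A: rows 4-8 cols 1-4 -> covers
  B: rows 4-6 cols 0-3 -> outside (row miss)
  C: rows 2-4 cols 1-5 -> outside (row miss)
Count covering = 1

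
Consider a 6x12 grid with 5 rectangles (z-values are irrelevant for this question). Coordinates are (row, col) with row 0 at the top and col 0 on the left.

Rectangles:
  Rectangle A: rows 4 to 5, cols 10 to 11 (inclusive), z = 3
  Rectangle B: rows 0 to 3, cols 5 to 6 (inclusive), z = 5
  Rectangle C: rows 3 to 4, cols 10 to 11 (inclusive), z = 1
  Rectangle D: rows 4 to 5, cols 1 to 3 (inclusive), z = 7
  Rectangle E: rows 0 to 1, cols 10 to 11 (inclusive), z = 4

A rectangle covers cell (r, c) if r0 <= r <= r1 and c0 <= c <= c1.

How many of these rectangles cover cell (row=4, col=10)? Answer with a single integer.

Check cell (4,10):
  A: rows 4-5 cols 10-11 -> covers
  B: rows 0-3 cols 5-6 -> outside (row miss)
  C: rows 3-4 cols 10-11 -> covers
  D: rows 4-5 cols 1-3 -> outside (col miss)
  E: rows 0-1 cols 10-11 -> outside (row miss)
Count covering = 2

Answer: 2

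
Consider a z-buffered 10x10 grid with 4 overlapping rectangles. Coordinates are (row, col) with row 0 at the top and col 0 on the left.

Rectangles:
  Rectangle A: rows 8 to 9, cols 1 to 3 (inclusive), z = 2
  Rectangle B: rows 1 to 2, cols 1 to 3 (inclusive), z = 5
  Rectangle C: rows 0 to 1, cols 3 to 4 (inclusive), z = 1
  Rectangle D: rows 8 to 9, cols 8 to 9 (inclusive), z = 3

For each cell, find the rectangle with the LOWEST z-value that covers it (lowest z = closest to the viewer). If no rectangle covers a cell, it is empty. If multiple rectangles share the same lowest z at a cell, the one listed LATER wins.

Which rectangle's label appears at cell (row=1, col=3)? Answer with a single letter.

Answer: C

Derivation:
Check cell (1,3):
  A: rows 8-9 cols 1-3 -> outside (row miss)
  B: rows 1-2 cols 1-3 z=5 -> covers; best now B (z=5)
  C: rows 0-1 cols 3-4 z=1 -> covers; best now C (z=1)
  D: rows 8-9 cols 8-9 -> outside (row miss)
Winner: C at z=1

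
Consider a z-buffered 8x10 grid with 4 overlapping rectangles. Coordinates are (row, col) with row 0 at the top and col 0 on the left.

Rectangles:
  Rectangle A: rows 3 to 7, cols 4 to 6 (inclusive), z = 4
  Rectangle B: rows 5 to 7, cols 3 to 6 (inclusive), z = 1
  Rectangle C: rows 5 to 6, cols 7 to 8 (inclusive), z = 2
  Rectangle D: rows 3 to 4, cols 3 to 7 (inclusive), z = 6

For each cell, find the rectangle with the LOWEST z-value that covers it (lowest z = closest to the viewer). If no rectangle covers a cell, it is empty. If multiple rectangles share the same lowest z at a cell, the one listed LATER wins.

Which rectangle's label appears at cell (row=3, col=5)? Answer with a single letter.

Check cell (3,5):
  A: rows 3-7 cols 4-6 z=4 -> covers; best now A (z=4)
  B: rows 5-7 cols 3-6 -> outside (row miss)
  C: rows 5-6 cols 7-8 -> outside (row miss)
  D: rows 3-4 cols 3-7 z=6 -> covers; best now A (z=4)
Winner: A at z=4

Answer: A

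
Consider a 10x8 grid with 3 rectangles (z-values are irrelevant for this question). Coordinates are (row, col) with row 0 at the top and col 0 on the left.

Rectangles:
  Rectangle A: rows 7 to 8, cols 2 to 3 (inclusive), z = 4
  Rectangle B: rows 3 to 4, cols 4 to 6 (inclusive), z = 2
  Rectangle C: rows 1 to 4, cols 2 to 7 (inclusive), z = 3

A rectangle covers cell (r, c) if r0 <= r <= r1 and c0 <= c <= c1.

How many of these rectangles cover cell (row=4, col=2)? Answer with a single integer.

Check cell (4,2):
  A: rows 7-8 cols 2-3 -> outside (row miss)
  B: rows 3-4 cols 4-6 -> outside (col miss)
  C: rows 1-4 cols 2-7 -> covers
Count covering = 1

Answer: 1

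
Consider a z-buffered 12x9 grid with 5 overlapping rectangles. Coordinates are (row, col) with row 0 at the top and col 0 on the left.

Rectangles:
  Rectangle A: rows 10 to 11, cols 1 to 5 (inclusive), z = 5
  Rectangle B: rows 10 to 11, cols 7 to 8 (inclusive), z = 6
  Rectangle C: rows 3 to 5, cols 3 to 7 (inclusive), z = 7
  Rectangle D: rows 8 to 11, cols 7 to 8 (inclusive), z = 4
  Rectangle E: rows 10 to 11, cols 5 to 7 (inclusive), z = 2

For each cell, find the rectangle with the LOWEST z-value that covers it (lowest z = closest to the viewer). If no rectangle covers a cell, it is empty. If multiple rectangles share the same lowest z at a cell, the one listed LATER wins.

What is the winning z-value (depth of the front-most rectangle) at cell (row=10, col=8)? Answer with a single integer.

Answer: 4

Derivation:
Check cell (10,8):
  A: rows 10-11 cols 1-5 -> outside (col miss)
  B: rows 10-11 cols 7-8 z=6 -> covers; best now B (z=6)
  C: rows 3-5 cols 3-7 -> outside (row miss)
  D: rows 8-11 cols 7-8 z=4 -> covers; best now D (z=4)
  E: rows 10-11 cols 5-7 -> outside (col miss)
Winner: D at z=4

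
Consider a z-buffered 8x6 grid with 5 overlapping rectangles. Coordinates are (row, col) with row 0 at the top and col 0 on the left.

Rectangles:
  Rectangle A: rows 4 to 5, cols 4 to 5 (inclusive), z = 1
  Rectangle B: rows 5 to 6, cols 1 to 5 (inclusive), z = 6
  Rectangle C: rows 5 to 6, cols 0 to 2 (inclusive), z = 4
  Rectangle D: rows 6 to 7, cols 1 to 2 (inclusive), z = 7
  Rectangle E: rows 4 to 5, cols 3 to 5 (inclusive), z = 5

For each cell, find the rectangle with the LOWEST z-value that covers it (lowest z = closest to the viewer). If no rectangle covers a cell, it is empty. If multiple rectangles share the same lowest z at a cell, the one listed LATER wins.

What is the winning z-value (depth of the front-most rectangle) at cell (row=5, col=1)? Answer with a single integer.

Check cell (5,1):
  A: rows 4-5 cols 4-5 -> outside (col miss)
  B: rows 5-6 cols 1-5 z=6 -> covers; best now B (z=6)
  C: rows 5-6 cols 0-2 z=4 -> covers; best now C (z=4)
  D: rows 6-7 cols 1-2 -> outside (row miss)
  E: rows 4-5 cols 3-5 -> outside (col miss)
Winner: C at z=4

Answer: 4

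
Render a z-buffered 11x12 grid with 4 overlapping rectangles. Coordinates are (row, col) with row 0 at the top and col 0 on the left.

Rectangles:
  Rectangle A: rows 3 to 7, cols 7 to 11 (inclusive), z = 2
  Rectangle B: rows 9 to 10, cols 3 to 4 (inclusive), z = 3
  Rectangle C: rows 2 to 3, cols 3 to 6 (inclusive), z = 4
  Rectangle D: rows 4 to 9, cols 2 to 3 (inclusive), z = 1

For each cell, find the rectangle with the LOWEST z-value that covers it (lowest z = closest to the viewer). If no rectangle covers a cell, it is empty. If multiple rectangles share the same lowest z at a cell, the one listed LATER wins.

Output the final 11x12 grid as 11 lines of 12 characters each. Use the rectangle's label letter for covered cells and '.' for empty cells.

............
............
...CCCC.....
...CCCCAAAAA
..DD...AAAAA
..DD...AAAAA
..DD...AAAAA
..DD...AAAAA
..DD........
..DDB.......
...BB.......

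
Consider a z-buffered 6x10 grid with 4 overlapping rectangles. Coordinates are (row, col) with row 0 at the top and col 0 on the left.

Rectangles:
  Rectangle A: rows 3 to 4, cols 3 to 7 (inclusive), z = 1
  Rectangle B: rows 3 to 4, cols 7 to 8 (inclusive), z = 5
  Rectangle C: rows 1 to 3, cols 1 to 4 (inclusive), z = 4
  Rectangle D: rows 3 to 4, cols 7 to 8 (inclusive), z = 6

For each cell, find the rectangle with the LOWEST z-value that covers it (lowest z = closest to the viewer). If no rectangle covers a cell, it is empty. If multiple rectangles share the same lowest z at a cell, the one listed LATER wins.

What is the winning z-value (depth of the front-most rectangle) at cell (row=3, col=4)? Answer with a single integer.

Check cell (3,4):
  A: rows 3-4 cols 3-7 z=1 -> covers; best now A (z=1)
  B: rows 3-4 cols 7-8 -> outside (col miss)
  C: rows 1-3 cols 1-4 z=4 -> covers; best now A (z=1)
  D: rows 3-4 cols 7-8 -> outside (col miss)
Winner: A at z=1

Answer: 1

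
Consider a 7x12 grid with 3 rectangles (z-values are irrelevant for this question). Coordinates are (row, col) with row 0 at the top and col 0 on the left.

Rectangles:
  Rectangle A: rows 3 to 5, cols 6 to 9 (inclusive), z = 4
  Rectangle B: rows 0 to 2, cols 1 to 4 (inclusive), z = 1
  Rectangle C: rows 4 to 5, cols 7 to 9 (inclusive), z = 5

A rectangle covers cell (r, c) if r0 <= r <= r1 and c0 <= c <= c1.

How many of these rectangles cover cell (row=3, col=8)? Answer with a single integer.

Answer: 1

Derivation:
Check cell (3,8):
  A: rows 3-5 cols 6-9 -> covers
  B: rows 0-2 cols 1-4 -> outside (row miss)
  C: rows 4-5 cols 7-9 -> outside (row miss)
Count covering = 1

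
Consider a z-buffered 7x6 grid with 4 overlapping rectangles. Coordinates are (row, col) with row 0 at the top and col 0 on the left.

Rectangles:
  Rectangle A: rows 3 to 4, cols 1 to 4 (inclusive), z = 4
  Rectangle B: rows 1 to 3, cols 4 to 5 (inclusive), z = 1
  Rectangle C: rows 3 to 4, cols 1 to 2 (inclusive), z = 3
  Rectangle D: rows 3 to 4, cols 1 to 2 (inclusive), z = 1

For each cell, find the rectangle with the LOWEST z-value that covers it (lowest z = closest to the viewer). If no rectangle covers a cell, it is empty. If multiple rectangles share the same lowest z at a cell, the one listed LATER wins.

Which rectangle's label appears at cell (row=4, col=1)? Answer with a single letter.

Check cell (4,1):
  A: rows 3-4 cols 1-4 z=4 -> covers; best now A (z=4)
  B: rows 1-3 cols 4-5 -> outside (row miss)
  C: rows 3-4 cols 1-2 z=3 -> covers; best now C (z=3)
  D: rows 3-4 cols 1-2 z=1 -> covers; best now D (z=1)
Winner: D at z=1

Answer: D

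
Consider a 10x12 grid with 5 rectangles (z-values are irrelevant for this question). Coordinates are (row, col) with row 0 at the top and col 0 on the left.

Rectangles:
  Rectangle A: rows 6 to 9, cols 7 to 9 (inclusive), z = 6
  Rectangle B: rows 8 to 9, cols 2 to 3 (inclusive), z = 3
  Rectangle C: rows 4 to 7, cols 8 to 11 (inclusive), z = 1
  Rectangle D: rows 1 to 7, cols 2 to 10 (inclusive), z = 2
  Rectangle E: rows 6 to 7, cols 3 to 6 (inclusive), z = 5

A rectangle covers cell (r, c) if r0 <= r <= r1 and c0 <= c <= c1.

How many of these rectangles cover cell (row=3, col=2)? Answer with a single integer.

Answer: 1

Derivation:
Check cell (3,2):
  A: rows 6-9 cols 7-9 -> outside (row miss)
  B: rows 8-9 cols 2-3 -> outside (row miss)
  C: rows 4-7 cols 8-11 -> outside (row miss)
  D: rows 1-7 cols 2-10 -> covers
  E: rows 6-7 cols 3-6 -> outside (row miss)
Count covering = 1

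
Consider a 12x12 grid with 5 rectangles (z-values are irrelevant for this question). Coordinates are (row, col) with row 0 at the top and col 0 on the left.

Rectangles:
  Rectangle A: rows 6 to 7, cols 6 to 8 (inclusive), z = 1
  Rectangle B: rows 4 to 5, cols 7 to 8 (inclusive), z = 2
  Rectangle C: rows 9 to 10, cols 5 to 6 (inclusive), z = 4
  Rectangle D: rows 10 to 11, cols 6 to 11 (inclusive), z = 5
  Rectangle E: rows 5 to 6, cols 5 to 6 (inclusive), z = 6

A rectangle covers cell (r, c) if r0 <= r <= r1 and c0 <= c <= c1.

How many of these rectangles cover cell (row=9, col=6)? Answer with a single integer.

Answer: 1

Derivation:
Check cell (9,6):
  A: rows 6-7 cols 6-8 -> outside (row miss)
  B: rows 4-5 cols 7-8 -> outside (row miss)
  C: rows 9-10 cols 5-6 -> covers
  D: rows 10-11 cols 6-11 -> outside (row miss)
  E: rows 5-6 cols 5-6 -> outside (row miss)
Count covering = 1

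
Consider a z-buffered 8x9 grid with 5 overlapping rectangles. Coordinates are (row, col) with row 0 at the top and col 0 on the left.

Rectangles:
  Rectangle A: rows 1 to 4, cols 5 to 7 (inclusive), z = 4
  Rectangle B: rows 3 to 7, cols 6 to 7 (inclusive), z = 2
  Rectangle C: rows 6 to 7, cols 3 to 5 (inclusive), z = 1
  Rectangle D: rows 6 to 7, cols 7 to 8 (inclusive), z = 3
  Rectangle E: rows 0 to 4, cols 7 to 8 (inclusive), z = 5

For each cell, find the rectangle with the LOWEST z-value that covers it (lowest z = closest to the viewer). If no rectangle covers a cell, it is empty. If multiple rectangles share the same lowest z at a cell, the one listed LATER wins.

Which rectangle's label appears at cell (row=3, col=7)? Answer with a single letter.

Answer: B

Derivation:
Check cell (3,7):
  A: rows 1-4 cols 5-7 z=4 -> covers; best now A (z=4)
  B: rows 3-7 cols 6-7 z=2 -> covers; best now B (z=2)
  C: rows 6-7 cols 3-5 -> outside (row miss)
  D: rows 6-7 cols 7-8 -> outside (row miss)
  E: rows 0-4 cols 7-8 z=5 -> covers; best now B (z=2)
Winner: B at z=2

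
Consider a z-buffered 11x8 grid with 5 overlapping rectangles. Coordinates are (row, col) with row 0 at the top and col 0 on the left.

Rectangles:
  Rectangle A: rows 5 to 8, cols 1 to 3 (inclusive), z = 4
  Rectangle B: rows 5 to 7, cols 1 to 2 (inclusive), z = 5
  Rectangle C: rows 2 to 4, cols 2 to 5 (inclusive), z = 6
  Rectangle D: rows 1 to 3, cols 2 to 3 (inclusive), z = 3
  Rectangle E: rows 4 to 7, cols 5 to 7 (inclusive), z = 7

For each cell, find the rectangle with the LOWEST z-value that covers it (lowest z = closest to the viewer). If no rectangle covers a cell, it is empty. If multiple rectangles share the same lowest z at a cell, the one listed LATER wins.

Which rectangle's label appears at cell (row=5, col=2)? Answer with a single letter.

Answer: A

Derivation:
Check cell (5,2):
  A: rows 5-8 cols 1-3 z=4 -> covers; best now A (z=4)
  B: rows 5-7 cols 1-2 z=5 -> covers; best now A (z=4)
  C: rows 2-4 cols 2-5 -> outside (row miss)
  D: rows 1-3 cols 2-3 -> outside (row miss)
  E: rows 4-7 cols 5-7 -> outside (col miss)
Winner: A at z=4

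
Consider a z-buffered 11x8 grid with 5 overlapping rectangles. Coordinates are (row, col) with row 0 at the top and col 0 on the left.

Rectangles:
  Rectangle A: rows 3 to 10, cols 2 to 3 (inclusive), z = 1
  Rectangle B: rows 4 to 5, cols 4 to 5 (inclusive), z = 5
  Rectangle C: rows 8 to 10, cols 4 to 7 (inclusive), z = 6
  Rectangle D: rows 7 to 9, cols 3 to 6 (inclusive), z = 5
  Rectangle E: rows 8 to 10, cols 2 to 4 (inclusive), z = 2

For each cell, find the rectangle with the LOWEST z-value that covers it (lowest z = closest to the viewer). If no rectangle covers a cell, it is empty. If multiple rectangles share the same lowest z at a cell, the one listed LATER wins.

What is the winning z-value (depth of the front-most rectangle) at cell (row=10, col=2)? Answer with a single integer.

Check cell (10,2):
  A: rows 3-10 cols 2-3 z=1 -> covers; best now A (z=1)
  B: rows 4-5 cols 4-5 -> outside (row miss)
  C: rows 8-10 cols 4-7 -> outside (col miss)
  D: rows 7-9 cols 3-6 -> outside (row miss)
  E: rows 8-10 cols 2-4 z=2 -> covers; best now A (z=1)
Winner: A at z=1

Answer: 1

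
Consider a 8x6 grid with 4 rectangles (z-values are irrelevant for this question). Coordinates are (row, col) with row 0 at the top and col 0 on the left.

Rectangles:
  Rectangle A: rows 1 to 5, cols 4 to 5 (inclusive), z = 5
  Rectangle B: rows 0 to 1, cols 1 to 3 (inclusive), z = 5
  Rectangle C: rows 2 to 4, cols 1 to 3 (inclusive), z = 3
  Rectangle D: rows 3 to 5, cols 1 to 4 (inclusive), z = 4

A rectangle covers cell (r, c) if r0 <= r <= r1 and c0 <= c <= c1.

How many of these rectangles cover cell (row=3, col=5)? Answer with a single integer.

Answer: 1

Derivation:
Check cell (3,5):
  A: rows 1-5 cols 4-5 -> covers
  B: rows 0-1 cols 1-3 -> outside (row miss)
  C: rows 2-4 cols 1-3 -> outside (col miss)
  D: rows 3-5 cols 1-4 -> outside (col miss)
Count covering = 1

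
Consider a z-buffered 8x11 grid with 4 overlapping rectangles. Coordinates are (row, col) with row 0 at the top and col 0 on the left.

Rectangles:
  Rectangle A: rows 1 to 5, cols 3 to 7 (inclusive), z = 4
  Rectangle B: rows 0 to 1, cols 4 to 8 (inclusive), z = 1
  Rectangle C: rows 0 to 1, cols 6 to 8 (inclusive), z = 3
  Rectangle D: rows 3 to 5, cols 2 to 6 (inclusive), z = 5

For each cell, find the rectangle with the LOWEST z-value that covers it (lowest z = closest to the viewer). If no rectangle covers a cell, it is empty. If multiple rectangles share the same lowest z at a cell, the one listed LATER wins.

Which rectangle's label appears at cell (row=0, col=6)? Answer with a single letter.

Answer: B

Derivation:
Check cell (0,6):
  A: rows 1-5 cols 3-7 -> outside (row miss)
  B: rows 0-1 cols 4-8 z=1 -> covers; best now B (z=1)
  C: rows 0-1 cols 6-8 z=3 -> covers; best now B (z=1)
  D: rows 3-5 cols 2-6 -> outside (row miss)
Winner: B at z=1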